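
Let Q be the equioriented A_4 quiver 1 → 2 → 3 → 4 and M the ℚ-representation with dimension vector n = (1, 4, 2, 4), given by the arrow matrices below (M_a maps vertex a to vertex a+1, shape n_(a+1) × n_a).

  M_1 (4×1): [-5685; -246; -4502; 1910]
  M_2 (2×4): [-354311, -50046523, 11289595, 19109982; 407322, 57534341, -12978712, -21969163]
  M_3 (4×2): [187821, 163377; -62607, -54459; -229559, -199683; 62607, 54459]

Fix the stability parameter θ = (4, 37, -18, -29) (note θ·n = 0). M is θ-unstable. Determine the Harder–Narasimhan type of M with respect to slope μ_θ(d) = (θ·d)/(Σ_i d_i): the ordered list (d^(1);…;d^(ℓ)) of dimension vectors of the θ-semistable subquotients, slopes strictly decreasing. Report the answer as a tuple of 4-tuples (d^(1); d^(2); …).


Via rank(M_{q-1}∘⋯∘M_p): M ≅ I[1,4], I[2,2]^2, I[2,3], I[4,4]^3.
μ_θ-semistable layers: μ^(1)=37; μ^(2)=19/2; μ^(3)=-3/2; μ^(4)=-29

((0, 2, 0, 0); (0, 1, 1, 0); (1, 1, 1, 1); (0, 0, 0, 3))


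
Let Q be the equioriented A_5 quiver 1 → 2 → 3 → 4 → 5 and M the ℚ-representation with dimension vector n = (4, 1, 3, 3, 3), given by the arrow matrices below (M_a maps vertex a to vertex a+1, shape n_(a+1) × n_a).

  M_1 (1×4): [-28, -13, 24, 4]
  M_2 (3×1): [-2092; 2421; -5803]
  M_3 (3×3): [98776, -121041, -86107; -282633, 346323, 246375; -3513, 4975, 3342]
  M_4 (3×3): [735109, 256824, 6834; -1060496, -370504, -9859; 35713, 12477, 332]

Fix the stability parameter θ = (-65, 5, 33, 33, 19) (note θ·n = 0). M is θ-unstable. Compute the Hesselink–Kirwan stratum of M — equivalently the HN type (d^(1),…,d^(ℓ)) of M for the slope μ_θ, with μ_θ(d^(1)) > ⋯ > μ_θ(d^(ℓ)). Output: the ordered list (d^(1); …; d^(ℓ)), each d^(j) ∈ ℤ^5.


Via rank(M_{q-1}∘⋯∘M_p): M ≅ I[1,1]^3, I[1,5], I[3,5]^2.
μ_θ-semistable layers: μ^(1)=85/3; μ^(2)=5; μ^(3)=-65

((0, 0, 3, 3, 3); (0, 1, 0, 0, 0); (4, 0, 0, 0, 0))


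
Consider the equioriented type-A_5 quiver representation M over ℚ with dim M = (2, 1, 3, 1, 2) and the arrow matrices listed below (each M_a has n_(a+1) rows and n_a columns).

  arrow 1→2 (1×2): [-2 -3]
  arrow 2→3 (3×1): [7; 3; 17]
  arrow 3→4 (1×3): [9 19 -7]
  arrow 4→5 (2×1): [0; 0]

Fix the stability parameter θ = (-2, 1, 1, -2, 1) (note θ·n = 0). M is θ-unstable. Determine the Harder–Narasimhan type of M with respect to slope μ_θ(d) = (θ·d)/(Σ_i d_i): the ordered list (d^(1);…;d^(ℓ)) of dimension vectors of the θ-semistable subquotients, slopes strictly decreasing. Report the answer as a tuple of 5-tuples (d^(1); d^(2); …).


Via rank(M_{q-1}∘⋯∘M_p): M ≅ I[1,1], I[1,4], I[3,3]^2, I[5,5]^2.
μ_θ-semistable layers: μ^(1)=1; μ^(2)=0; μ^(3)=-2

((0, 0, 2, 0, 2); (0, 1, 1, 1, 0); (2, 0, 0, 0, 0))


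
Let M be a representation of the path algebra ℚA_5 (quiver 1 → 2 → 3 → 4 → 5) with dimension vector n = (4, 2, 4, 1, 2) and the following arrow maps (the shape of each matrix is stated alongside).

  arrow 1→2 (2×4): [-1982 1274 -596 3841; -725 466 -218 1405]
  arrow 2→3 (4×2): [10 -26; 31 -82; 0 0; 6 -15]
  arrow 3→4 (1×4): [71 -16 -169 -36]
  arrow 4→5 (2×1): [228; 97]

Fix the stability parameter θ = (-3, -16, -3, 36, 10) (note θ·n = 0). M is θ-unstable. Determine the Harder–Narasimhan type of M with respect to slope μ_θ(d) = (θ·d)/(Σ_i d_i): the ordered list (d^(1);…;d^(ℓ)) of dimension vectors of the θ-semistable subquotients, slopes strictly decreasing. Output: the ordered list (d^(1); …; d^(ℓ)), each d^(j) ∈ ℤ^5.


Barcode: M ≅ I[1,1]^2, I[1,3], I[1,5], I[3,3]^2, I[5,5]. HN layers by μ_θ (4 steps, strictly decreasing):
  μ^(1)=23; μ^(2)=10; μ^(3)=-3; μ^(4)=-19/2

((0, 0, 0, 1, 1); (0, 0, 0, 0, 1); (2, 0, 4, 0, 0); (2, 2, 0, 0, 0))


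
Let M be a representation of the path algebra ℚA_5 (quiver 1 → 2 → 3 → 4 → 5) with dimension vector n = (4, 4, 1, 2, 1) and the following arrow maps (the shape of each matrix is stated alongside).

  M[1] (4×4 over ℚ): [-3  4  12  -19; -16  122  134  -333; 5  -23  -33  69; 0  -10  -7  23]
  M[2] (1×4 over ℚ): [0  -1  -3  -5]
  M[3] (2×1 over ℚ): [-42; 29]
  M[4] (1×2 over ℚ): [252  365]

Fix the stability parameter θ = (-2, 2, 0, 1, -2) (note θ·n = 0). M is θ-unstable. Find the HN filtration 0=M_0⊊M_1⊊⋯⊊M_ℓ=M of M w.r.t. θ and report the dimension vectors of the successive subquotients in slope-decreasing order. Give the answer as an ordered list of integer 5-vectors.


Barcode: M ≅ I[1,2]^3, I[1,5], I[4,4]. HN layers by μ_θ (4 steps, strictly decreasing):
  μ^(1)=2; μ^(2)=1; μ^(3)=1/4; μ^(4)=-2

((0, 3, 0, 0, 0); (0, 0, 0, 1, 0); (0, 1, 1, 1, 1); (4, 0, 0, 0, 0))


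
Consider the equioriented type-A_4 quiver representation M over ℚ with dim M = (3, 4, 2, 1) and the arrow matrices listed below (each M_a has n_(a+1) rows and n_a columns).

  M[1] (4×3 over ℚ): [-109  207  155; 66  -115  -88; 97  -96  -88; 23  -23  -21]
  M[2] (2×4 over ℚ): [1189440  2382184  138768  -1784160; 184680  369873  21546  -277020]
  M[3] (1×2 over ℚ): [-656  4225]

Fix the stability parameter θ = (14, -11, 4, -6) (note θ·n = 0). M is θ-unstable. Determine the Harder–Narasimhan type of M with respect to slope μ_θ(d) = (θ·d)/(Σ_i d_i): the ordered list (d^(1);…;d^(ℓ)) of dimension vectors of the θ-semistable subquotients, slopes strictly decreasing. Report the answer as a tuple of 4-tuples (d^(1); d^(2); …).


Barcode: M ≅ I[1,2]^2, I[1,4], I[2,2], I[3,3]. HN layers by μ_θ (4 steps, strictly decreasing):
  μ^(1)=4; μ^(2)=3/2; μ^(3)=1/4; μ^(4)=-11

((0, 0, 1, 0); (2, 2, 0, 0); (1, 1, 1, 1); (0, 1, 0, 0))


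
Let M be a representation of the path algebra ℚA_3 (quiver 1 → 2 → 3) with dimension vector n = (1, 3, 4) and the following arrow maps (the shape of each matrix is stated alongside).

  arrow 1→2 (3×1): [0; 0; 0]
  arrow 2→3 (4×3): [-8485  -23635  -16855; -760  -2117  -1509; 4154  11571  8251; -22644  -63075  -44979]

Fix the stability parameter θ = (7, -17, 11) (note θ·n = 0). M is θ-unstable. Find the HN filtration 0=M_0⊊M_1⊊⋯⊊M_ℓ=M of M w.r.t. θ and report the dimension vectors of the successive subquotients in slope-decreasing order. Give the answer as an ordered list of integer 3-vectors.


Barcode: M ≅ I[1,1], I[2,2], I[2,3]^2, I[3,3]^2. HN layers by μ_θ (3 steps, strictly decreasing):
  μ^(1)=11; μ^(2)=7; μ^(3)=-17

((0, 0, 4); (1, 0, 0); (0, 3, 0))


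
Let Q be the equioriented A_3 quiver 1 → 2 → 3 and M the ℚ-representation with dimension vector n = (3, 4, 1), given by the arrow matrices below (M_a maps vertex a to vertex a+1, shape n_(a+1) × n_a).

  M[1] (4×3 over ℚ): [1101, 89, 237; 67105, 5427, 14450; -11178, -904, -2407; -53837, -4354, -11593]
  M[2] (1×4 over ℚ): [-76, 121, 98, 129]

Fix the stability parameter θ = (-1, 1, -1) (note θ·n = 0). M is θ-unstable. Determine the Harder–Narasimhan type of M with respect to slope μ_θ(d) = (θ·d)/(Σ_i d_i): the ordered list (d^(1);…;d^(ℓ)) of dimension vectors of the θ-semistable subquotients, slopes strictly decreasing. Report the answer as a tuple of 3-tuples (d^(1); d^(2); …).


Barcode: M ≅ I[1,2]^2, I[1,3], I[2,2]. HN layers by μ_θ (3 steps, strictly decreasing):
  μ^(1)=1; μ^(2)=0; μ^(3)=-1

((0, 3, 0); (0, 1, 1); (3, 0, 0))


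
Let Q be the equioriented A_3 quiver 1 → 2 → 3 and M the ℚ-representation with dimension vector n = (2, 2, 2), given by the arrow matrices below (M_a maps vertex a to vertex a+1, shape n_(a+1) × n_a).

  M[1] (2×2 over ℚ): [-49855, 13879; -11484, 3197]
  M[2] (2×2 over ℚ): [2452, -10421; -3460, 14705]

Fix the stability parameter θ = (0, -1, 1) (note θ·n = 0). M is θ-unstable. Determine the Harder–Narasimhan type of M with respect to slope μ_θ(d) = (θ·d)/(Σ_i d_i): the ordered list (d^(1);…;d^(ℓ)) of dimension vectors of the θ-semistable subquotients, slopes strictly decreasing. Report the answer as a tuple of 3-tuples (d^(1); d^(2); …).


Interval decomposition of M: I[1,2], I[1,3], I[3,3].
HN type (ℓ=2): μ^(1)=1; μ^(2)=-1/2

((0, 0, 2); (2, 2, 0))


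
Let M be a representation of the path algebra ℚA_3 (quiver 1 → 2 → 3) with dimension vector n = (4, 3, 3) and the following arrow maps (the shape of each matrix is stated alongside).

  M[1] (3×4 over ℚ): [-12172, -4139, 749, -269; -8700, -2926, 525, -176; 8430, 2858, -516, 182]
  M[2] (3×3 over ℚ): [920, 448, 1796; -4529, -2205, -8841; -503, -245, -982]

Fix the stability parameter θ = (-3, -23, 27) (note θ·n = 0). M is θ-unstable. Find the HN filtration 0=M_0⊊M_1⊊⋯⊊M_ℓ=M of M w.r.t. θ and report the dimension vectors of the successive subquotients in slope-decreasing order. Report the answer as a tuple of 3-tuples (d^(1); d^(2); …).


Barcode: M ≅ I[1,1], I[1,2], I[1,3]^2, I[3,3]. HN layers by μ_θ (3 steps, strictly decreasing):
  μ^(1)=27; μ^(2)=-3; μ^(3)=-13

((0, 0, 3); (1, 0, 0); (3, 3, 0))


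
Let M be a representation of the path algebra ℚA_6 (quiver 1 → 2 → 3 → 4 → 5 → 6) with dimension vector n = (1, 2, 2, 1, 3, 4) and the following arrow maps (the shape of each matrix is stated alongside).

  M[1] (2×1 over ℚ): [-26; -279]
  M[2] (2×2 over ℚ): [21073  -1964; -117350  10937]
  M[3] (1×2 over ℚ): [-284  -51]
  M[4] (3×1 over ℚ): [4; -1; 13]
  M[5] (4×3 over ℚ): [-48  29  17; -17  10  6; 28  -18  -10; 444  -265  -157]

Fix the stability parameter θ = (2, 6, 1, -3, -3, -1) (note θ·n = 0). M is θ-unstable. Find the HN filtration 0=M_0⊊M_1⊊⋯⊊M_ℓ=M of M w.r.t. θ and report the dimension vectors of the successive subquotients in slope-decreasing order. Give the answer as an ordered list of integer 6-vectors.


Via rank(M_{q-1}∘⋯∘M_p): M ≅ I[1,5], I[2,3], I[5,6]^2, I[6,6]^2.
μ_θ-semistable layers: μ^(1)=7/2; μ^(2)=3/5; μ^(3)=-1; μ^(4)=-3

((0, 1, 1, 0, 0, 0); (1, 1, 1, 1, 1, 0); (0, 0, 0, 0, 0, 4); (0, 0, 0, 0, 2, 0))


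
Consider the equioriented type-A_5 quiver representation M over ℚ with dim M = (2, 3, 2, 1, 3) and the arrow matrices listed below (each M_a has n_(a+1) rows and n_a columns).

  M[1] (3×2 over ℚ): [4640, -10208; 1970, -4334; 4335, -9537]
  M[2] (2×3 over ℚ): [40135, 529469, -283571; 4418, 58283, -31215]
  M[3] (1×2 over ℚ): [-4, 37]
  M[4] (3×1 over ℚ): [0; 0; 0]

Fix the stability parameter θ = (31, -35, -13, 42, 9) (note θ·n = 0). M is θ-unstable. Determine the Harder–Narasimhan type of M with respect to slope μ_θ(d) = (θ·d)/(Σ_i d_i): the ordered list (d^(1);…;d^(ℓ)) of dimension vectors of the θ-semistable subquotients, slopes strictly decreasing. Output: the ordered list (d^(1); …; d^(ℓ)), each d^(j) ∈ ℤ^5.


Via rank(M_{q-1}∘⋯∘M_p): M ≅ I[1,1], I[1,4], I[2,2], I[2,3], I[5,5]^3.
μ_θ-semistable layers: μ^(1)=42; μ^(2)=31; μ^(3)=9; μ^(4)=-17/3; μ^(5)=-13; μ^(6)=-35

((0, 0, 0, 1, 0); (1, 0, 0, 0, 0); (0, 0, 0, 0, 3); (1, 1, 1, 0, 0); (0, 0, 1, 0, 0); (0, 2, 0, 0, 0))


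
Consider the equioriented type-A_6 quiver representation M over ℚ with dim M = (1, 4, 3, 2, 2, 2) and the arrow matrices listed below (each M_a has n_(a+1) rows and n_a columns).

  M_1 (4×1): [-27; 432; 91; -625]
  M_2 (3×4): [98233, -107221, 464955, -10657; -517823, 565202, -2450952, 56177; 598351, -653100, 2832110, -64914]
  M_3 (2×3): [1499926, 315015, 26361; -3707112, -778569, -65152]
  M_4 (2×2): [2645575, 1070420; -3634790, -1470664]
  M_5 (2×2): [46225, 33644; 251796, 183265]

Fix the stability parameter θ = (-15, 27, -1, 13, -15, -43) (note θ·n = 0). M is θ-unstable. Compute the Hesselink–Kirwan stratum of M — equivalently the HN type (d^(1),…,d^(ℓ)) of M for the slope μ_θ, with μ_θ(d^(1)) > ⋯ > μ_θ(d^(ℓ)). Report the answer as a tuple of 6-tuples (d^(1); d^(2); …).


Via rank(M_{q-1}∘⋯∘M_p): M ≅ I[1,6], I[2,2], I[2,3], I[2,4], I[5,6].
μ_θ-semistable layers: μ^(1)=27; μ^(2)=13; μ^(3)=-19/5; μ^(4)=-15; μ^(5)=-29

((0, 1, 0, 0, 0, 0); (0, 2, 2, 1, 0, 0); (0, 1, 1, 1, 1, 1); (1, 0, 0, 0, 0, 0); (0, 0, 0, 0, 1, 1))


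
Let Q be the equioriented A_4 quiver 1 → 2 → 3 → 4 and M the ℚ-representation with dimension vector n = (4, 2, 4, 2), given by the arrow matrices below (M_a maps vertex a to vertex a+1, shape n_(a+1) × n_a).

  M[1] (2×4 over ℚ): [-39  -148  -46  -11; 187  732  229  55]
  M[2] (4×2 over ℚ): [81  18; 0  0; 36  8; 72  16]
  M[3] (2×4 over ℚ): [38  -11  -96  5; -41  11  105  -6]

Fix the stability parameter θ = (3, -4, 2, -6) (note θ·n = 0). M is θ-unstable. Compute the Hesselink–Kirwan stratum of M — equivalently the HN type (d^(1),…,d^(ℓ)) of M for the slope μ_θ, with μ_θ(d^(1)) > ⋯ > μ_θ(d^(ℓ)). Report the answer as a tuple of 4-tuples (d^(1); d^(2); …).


Barcode: M ≅ I[1,1]^2, I[1,2], I[1,4], I[3,3]^2, I[3,4]. HN layers by μ_θ (5 steps, strictly decreasing):
  μ^(1)=3; μ^(2)=2; μ^(3)=-1/2; μ^(4)=-5/4; μ^(5)=-2

((2, 0, 0, 0); (0, 0, 2, 0); (1, 1, 0, 0); (1, 1, 1, 1); (0, 0, 1, 1))


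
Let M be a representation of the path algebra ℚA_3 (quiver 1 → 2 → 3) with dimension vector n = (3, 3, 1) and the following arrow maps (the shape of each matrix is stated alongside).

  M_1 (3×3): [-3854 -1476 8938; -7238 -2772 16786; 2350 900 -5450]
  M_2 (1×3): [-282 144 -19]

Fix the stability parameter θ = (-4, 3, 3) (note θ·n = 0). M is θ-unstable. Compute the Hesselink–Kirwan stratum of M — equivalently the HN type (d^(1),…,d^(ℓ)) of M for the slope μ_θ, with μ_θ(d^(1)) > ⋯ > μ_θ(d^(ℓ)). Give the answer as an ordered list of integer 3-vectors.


Via rank(M_{q-1}∘⋯∘M_p): M ≅ I[1,1]^2, I[1,3], I[2,2]^2.
μ_θ-semistable layers: μ^(1)=3; μ^(2)=-4

((0, 3, 1); (3, 0, 0))


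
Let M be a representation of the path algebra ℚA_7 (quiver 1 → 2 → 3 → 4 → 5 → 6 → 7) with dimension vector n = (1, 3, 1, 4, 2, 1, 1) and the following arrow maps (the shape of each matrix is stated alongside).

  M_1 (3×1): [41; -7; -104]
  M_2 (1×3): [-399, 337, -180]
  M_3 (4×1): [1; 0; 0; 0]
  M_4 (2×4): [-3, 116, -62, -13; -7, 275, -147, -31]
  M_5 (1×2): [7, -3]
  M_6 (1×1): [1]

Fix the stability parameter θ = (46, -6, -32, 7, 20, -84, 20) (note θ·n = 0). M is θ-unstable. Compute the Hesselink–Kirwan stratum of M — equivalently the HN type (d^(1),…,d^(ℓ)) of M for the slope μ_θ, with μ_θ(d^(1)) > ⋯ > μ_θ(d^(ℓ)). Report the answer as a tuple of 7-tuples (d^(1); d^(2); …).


Interval decomposition of M: I[1,5], I[2,2]^2, I[4,4]^2, I[4,7].
HN type (ℓ=5): μ^(1)=20; μ^(2)=7; μ^(3)=8/3; μ^(4)=-6; μ^(5)=-19

((0, 0, 0, 0, 1, 0, 1); (0, 0, 0, 3, 0, 0, 0); (1, 1, 1, 0, 0, 0, 0); (0, 2, 0, 0, 0, 0, 0); (0, 0, 0, 1, 1, 1, 0))


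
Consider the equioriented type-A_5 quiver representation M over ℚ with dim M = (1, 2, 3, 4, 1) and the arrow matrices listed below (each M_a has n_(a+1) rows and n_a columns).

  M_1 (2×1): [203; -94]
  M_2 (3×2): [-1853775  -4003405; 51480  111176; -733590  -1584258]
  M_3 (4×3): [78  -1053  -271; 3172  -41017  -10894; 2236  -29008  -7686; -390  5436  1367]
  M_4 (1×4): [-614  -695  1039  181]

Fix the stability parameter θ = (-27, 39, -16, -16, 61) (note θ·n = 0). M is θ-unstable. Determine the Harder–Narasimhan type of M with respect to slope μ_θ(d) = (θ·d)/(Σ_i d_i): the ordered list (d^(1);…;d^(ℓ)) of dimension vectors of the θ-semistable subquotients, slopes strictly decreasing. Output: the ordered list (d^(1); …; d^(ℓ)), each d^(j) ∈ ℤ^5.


Barcode: M ≅ I[1,3], I[2,2], I[3,4], I[3,5], I[4,4]^2. HN layers by μ_θ (5 steps, strictly decreasing):
  μ^(1)=61; μ^(2)=39; μ^(3)=23/2; μ^(4)=-16; μ^(5)=-27

((0, 0, 0, 0, 1); (0, 1, 0, 0, 0); (0, 1, 1, 0, 0); (0, 0, 2, 4, 0); (1, 0, 0, 0, 0))


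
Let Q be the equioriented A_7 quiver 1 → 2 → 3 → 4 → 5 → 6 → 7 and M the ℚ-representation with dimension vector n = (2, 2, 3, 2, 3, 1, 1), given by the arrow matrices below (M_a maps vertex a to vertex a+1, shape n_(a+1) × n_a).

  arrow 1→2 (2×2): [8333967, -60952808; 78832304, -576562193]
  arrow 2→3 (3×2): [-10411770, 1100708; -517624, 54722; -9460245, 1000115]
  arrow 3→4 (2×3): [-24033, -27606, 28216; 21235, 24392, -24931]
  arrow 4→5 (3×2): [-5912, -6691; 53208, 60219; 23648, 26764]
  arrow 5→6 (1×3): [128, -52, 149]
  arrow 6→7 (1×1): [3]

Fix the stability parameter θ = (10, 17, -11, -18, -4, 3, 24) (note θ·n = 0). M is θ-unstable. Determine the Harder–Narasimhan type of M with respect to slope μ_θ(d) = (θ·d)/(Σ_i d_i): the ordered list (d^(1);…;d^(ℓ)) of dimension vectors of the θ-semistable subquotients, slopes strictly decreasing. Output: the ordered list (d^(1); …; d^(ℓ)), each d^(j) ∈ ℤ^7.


Interval decomposition of M: I[1,4], I[1,5], I[3,3], I[5,5], I[5,7].
HN type (ℓ=6): μ^(1)=24; μ^(2)=3; μ^(3)=-1/2; μ^(4)=-6/5; μ^(5)=-4; μ^(6)=-11

((0, 0, 0, 0, 0, 0, 1); (0, 0, 0, 0, 0, 1, 0); (1, 1, 1, 1, 0, 0, 0); (1, 1, 1, 1, 1, 0, 0); (0, 0, 0, 0, 2, 0, 0); (0, 0, 1, 0, 0, 0, 0))


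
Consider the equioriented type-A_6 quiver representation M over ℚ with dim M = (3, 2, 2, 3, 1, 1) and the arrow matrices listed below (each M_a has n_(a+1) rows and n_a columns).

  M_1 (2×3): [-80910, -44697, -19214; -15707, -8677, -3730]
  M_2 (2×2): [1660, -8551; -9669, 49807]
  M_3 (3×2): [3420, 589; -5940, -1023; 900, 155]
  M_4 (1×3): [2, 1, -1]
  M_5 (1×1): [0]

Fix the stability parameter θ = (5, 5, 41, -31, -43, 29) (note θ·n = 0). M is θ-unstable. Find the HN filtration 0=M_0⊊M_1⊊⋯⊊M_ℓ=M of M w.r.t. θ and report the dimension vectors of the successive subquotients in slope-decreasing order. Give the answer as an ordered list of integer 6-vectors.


Barcode: M ≅ I[1,1], I[1,3], I[1,4], I[4,4], I[4,5], I[6,6]. HN layers by μ_θ (5 steps, strictly decreasing):
  μ^(1)=41; μ^(2)=29; μ^(3)=5; μ^(4)=-31; μ^(5)=-37

((0, 0, 1, 0, 0, 0); (0, 0, 0, 0, 0, 1); (3, 2, 1, 1, 0, 0); (0, 0, 0, 1, 0, 0); (0, 0, 0, 1, 1, 0))


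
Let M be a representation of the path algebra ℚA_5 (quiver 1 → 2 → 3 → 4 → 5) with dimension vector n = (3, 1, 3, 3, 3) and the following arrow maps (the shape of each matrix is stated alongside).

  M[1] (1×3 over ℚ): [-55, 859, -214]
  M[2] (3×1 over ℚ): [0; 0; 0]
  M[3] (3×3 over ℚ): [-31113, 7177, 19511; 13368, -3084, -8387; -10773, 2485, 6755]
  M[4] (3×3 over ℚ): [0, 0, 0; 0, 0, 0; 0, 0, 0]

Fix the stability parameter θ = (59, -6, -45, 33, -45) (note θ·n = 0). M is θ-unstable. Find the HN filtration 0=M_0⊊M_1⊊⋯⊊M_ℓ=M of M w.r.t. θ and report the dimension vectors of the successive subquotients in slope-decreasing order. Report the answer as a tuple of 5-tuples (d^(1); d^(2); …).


Interval decomposition of M: I[1,1]^2, I[1,2], I[3,3], I[3,4]^2, I[4,4], I[5,5]^3.
HN type (ℓ=4): μ^(1)=59; μ^(2)=33; μ^(3)=53/2; μ^(4)=-45

((2, 0, 0, 0, 0); (0, 0, 0, 3, 0); (1, 1, 0, 0, 0); (0, 0, 3, 0, 3))


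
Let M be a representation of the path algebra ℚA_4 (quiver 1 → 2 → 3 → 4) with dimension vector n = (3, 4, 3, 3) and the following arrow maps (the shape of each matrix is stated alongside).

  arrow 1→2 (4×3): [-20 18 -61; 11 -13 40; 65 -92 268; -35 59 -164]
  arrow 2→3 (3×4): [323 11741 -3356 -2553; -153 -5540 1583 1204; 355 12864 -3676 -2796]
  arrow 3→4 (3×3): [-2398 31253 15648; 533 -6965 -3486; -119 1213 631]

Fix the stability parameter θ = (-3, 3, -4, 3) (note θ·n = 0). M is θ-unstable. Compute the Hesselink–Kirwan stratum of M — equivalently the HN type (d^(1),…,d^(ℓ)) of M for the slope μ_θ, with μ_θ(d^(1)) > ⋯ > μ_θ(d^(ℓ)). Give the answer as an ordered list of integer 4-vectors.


Interval decomposition of M: I[1,2], I[1,4]^2, I[2,4].
HN type (ℓ=3): μ^(1)=3; μ^(2)=-1/2; μ^(3)=-3

((0, 1, 0, 3); (0, 3, 3, 0); (3, 0, 0, 0))


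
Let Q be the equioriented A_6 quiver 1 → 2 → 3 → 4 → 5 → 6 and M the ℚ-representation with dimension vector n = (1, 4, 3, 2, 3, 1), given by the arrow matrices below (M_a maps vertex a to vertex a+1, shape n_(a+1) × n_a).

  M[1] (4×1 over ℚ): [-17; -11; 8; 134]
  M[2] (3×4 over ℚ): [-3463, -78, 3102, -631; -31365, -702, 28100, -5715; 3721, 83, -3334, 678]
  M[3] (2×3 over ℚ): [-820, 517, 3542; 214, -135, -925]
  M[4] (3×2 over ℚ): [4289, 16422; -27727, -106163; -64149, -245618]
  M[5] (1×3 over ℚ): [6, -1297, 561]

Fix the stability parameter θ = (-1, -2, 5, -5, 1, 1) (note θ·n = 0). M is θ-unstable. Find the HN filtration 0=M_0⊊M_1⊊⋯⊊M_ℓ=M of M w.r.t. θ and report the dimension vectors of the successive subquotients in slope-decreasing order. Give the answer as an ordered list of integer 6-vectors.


Barcode: M ≅ I[1,6], I[2,2], I[2,3], I[2,5], I[5,5]. HN layers by μ_θ (5 steps, strictly decreasing):
  μ^(1)=5; μ^(2)=1; μ^(3)=0; μ^(4)=-3/2; μ^(5)=-2

((0, 0, 1, 0, 0, 0); (0, 0, 0, 0, 3, 1); (0, 0, 2, 2, 0, 0); (1, 1, 0, 0, 0, 0); (0, 3, 0, 0, 0, 0))


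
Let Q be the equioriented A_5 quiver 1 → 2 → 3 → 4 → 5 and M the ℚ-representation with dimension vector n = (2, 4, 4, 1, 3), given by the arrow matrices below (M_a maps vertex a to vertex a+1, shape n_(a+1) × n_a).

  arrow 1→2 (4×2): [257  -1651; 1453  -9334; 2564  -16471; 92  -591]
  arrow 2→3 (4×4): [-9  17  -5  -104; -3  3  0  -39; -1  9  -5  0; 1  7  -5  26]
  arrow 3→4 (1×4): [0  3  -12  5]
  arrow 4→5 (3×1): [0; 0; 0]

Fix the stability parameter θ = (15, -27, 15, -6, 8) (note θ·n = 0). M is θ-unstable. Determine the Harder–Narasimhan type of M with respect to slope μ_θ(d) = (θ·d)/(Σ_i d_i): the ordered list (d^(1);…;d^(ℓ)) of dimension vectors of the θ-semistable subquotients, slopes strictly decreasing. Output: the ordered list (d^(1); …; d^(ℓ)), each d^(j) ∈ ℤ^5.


Barcode: M ≅ I[1,2]^2, I[2,3], I[2,4], I[3,3]^2, I[5,5]^3. HN layers by μ_θ (5 steps, strictly decreasing):
  μ^(1)=15; μ^(2)=8; μ^(3)=9/2; μ^(4)=-6; μ^(5)=-27

((0, 0, 3, 0, 0); (0, 0, 0, 0, 3); (0, 0, 1, 1, 0); (2, 2, 0, 0, 0); (0, 2, 0, 0, 0))


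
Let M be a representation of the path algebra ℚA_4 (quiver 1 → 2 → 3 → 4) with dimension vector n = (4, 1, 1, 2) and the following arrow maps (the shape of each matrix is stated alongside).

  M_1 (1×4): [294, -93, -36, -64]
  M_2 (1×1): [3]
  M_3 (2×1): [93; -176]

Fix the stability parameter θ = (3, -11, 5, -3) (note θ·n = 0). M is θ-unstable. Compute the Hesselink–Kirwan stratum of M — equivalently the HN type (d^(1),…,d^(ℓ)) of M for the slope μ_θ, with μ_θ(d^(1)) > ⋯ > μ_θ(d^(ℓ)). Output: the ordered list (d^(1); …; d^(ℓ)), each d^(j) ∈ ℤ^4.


Barcode: M ≅ I[1,1]^3, I[1,4], I[4,4]. HN layers by μ_θ (4 steps, strictly decreasing):
  μ^(1)=3; μ^(2)=1; μ^(3)=-3; μ^(4)=-4

((3, 0, 0, 0); (0, 0, 1, 1); (0, 0, 0, 1); (1, 1, 0, 0))


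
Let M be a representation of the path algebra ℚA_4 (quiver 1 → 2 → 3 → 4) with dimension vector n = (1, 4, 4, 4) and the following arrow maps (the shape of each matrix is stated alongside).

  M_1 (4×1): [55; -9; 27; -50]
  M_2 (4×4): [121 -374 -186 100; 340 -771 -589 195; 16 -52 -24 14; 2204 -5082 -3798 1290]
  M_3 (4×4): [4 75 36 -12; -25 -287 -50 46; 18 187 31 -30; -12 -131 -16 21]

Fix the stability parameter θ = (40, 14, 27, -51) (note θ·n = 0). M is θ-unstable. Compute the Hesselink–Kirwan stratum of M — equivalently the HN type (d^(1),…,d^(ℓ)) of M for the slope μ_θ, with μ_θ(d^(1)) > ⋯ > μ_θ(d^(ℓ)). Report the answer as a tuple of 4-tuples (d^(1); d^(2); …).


Barcode: M ≅ I[1,4], I[2,2], I[2,4]^2, I[3,4]. HN layers by μ_θ (4 steps, strictly decreasing):
  μ^(1)=14; μ^(2)=15/2; μ^(3)=-10/3; μ^(4)=-12

((0, 1, 0, 0); (1, 1, 1, 1); (0, 2, 2, 2); (0, 0, 1, 1))


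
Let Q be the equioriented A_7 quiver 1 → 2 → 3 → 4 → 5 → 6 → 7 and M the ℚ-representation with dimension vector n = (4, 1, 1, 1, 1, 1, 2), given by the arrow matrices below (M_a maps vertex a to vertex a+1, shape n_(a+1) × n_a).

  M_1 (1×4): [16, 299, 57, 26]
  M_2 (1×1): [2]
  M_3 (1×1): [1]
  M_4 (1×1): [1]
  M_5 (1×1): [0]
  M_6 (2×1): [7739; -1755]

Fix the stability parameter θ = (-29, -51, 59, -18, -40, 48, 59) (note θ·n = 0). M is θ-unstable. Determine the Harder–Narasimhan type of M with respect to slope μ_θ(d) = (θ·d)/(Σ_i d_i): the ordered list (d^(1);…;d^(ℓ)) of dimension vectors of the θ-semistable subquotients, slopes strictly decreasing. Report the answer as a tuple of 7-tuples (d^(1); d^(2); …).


Via rank(M_{q-1}∘⋯∘M_p): M ≅ I[1,1]^3, I[1,5], I[6,7], I[7,7].
μ_θ-semistable layers: μ^(1)=59; μ^(2)=48; μ^(3)=1/3; μ^(4)=-29; μ^(5)=-40

((0, 0, 0, 0, 0, 0, 2); (0, 0, 0, 0, 0, 1, 0); (0, 0, 1, 1, 1, 0, 0); (3, 0, 0, 0, 0, 0, 0); (1, 1, 0, 0, 0, 0, 0))


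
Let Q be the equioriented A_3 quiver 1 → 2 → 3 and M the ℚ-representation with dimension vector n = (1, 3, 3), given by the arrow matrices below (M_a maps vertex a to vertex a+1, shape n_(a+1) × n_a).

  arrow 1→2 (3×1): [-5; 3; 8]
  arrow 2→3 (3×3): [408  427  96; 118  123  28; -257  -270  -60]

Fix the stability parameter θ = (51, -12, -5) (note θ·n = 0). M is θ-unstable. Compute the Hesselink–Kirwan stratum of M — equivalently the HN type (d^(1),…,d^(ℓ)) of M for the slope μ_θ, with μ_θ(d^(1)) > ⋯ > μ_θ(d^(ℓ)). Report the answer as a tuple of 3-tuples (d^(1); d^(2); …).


Barcode: M ≅ I[1,3], I[2,3]^2. HN layers by μ_θ (3 steps, strictly decreasing):
  μ^(1)=34/3; μ^(2)=-5; μ^(3)=-12

((1, 1, 1); (0, 0, 2); (0, 2, 0))


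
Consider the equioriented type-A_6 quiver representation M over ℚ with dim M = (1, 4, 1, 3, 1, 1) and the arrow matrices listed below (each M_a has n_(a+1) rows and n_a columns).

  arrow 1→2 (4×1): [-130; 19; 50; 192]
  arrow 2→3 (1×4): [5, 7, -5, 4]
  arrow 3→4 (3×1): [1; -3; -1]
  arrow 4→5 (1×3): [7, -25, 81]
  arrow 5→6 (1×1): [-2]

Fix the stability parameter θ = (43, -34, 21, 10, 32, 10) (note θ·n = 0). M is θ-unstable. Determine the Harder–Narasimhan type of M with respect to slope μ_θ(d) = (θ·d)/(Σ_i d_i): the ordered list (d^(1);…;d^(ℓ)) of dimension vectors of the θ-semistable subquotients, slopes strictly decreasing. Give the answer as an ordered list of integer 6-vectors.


Barcode: M ≅ I[1,6], I[2,2]^3, I[4,4]^2. HN layers by μ_θ (5 steps, strictly decreasing):
  μ^(1)=21; μ^(2)=31/2; μ^(3)=10; μ^(4)=9/2; μ^(5)=-34

((0, 0, 0, 0, 1, 1); (0, 0, 1, 1, 0, 0); (0, 0, 0, 2, 0, 0); (1, 1, 0, 0, 0, 0); (0, 3, 0, 0, 0, 0))


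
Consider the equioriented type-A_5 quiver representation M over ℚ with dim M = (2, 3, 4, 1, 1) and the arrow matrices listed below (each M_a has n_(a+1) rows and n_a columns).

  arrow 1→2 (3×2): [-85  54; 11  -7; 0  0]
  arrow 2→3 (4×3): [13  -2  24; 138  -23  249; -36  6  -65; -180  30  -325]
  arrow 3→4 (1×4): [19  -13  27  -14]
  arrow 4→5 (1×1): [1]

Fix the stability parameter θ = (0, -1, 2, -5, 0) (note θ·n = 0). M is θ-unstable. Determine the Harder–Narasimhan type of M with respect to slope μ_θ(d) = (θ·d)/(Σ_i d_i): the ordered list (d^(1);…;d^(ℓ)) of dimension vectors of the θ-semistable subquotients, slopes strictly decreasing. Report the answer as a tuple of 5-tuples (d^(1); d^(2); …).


Via rank(M_{q-1}∘⋯∘M_p): M ≅ I[1,3], I[1,5], I[2,3], I[3,3].
μ_θ-semistable layers: μ^(1)=2; μ^(2)=0; μ^(3)=-1/2; μ^(4)=-1

((0, 0, 3, 0, 0); (0, 0, 0, 0, 1); (1, 1, 0, 0, 0); (1, 2, 1, 1, 0))


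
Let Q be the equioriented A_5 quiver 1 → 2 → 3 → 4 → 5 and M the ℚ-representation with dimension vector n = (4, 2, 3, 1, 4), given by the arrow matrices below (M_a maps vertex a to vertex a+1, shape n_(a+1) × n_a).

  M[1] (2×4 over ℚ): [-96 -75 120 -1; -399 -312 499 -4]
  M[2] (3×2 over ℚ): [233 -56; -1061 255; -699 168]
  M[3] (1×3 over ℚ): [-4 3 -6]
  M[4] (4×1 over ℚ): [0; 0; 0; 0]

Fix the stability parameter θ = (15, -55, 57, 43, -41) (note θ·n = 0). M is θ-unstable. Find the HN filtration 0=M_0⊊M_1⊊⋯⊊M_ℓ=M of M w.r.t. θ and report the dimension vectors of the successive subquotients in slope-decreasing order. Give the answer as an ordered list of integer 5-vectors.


Barcode: M ≅ I[1,1]^2, I[1,3], I[1,4], I[3,3], I[5,5]^4. HN layers by μ_θ (5 steps, strictly decreasing):
  μ^(1)=57; μ^(2)=50; μ^(3)=15; μ^(4)=-20; μ^(5)=-41

((0, 0, 2, 0, 0); (0, 0, 1, 1, 0); (2, 0, 0, 0, 0); (2, 2, 0, 0, 0); (0, 0, 0, 0, 4))


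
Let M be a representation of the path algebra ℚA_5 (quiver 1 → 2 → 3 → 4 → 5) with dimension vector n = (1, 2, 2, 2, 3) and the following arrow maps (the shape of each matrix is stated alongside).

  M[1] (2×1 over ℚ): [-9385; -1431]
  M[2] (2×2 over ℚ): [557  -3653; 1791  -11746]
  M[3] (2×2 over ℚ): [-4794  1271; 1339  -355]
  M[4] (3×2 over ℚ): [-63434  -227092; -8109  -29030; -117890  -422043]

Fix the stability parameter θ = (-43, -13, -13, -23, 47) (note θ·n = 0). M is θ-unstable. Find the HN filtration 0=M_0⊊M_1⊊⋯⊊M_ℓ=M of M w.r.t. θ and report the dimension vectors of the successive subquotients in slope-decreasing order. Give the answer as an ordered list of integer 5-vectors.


Via rank(M_{q-1}∘⋯∘M_p): M ≅ I[1,5], I[2,5], I[5,5].
μ_θ-semistable layers: μ^(1)=47; μ^(2)=-49/3; μ^(3)=-43

((0, 0, 0, 0, 3); (0, 2, 2, 2, 0); (1, 0, 0, 0, 0))


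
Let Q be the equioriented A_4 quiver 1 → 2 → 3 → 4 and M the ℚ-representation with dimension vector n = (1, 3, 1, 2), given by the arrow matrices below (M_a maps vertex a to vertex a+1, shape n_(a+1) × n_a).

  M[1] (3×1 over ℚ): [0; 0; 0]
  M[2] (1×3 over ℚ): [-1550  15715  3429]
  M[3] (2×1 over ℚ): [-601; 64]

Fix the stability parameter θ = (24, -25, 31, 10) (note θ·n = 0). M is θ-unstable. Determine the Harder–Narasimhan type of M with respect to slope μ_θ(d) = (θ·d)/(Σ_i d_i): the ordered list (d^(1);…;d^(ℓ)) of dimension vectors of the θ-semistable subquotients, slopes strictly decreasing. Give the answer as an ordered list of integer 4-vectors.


Interval decomposition of M: I[1,1], I[2,2]^2, I[2,4], I[4,4].
HN type (ℓ=4): μ^(1)=24; μ^(2)=41/2; μ^(3)=10; μ^(4)=-25

((1, 0, 0, 0); (0, 0, 1, 1); (0, 0, 0, 1); (0, 3, 0, 0))


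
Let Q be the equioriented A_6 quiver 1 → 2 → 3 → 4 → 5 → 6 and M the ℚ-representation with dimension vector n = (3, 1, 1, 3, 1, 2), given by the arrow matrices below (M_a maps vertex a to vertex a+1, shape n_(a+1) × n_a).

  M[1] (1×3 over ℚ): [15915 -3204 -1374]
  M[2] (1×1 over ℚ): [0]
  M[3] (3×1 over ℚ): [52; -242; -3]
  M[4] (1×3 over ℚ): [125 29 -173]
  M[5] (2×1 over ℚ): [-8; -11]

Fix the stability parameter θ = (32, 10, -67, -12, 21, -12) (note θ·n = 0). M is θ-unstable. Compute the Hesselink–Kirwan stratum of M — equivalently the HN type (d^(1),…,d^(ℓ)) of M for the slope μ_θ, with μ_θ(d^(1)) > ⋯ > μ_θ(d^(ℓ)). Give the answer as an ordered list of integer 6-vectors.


Via rank(M_{q-1}∘⋯∘M_p): M ≅ I[1,1]^2, I[1,2], I[3,6], I[4,4]^2, I[6,6].
μ_θ-semistable layers: μ^(1)=32; μ^(2)=21; μ^(3)=9/2; μ^(4)=-12; μ^(5)=-67

((2, 0, 0, 0, 0, 0); (1, 1, 0, 0, 0, 0); (0, 0, 0, 0, 1, 1); (0, 0, 0, 3, 0, 1); (0, 0, 1, 0, 0, 0))


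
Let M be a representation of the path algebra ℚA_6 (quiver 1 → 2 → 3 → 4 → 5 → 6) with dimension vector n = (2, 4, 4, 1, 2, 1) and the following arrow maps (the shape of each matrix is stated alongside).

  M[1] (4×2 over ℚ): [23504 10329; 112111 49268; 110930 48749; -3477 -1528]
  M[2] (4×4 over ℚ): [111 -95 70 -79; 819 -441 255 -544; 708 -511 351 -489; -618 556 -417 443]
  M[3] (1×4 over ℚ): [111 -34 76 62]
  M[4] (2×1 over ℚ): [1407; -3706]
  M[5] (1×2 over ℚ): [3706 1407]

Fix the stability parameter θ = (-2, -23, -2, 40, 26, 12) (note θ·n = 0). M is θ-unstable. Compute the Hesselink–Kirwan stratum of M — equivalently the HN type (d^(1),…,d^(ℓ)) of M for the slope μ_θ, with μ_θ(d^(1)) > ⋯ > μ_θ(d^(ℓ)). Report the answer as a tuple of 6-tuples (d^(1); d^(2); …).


Interval decomposition of M: I[1,3], I[1,5], I[2,2], I[2,3], I[3,3], I[5,6].
HN type (ℓ=5): μ^(1)=33; μ^(2)=19; μ^(3)=-2; μ^(4)=-25/2; μ^(5)=-23

((0, 0, 0, 1, 1, 0); (0, 0, 0, 0, 1, 1); (0, 0, 4, 0, 0, 0); (2, 2, 0, 0, 0, 0); (0, 2, 0, 0, 0, 0))


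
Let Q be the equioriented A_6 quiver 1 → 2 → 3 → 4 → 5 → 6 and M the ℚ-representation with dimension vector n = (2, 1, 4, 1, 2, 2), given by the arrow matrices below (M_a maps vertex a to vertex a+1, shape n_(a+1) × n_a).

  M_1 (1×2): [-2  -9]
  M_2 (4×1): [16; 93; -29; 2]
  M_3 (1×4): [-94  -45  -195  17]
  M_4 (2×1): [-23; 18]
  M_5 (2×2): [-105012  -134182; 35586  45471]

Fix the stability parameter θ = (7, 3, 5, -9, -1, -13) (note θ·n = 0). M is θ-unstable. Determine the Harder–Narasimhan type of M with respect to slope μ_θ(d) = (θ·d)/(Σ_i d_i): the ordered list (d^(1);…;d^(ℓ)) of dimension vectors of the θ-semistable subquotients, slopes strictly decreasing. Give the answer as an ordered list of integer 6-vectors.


Via rank(M_{q-1}∘⋯∘M_p): M ≅ I[1,1], I[1,3], I[3,3]^2, I[3,5], I[5,6], I[6,6].
μ_θ-semistable layers: μ^(1)=7; μ^(2)=5; μ^(3)=-1; μ^(4)=-2; μ^(5)=-7; μ^(6)=-13

((1, 0, 0, 0, 0, 0); (1, 1, 3, 0, 0, 0); (0, 0, 0, 0, 1, 0); (0, 0, 1, 1, 0, 0); (0, 0, 0, 0, 1, 1); (0, 0, 0, 0, 0, 1))


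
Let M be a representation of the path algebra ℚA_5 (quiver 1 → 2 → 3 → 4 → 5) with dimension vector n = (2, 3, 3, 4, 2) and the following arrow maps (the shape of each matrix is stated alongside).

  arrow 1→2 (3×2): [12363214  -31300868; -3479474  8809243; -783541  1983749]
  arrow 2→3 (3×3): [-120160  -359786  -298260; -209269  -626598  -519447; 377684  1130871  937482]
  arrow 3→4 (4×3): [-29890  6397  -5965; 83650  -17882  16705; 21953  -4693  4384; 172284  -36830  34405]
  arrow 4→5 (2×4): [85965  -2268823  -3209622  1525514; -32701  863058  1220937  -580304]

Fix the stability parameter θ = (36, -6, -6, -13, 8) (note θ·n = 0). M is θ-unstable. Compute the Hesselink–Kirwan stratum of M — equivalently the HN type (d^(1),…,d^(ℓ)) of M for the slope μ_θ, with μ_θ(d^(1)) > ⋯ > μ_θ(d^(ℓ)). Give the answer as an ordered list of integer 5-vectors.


Barcode: M ≅ I[1,5]^2, I[2,2], I[3,4], I[4,4]. HN layers by μ_θ (5 steps, strictly decreasing):
  μ^(1)=8; μ^(2)=11/4; μ^(3)=-6; μ^(4)=-19/2; μ^(5)=-13

((0, 0, 0, 0, 2); (2, 2, 2, 2, 0); (0, 1, 0, 0, 0); (0, 0, 1, 1, 0); (0, 0, 0, 1, 0))


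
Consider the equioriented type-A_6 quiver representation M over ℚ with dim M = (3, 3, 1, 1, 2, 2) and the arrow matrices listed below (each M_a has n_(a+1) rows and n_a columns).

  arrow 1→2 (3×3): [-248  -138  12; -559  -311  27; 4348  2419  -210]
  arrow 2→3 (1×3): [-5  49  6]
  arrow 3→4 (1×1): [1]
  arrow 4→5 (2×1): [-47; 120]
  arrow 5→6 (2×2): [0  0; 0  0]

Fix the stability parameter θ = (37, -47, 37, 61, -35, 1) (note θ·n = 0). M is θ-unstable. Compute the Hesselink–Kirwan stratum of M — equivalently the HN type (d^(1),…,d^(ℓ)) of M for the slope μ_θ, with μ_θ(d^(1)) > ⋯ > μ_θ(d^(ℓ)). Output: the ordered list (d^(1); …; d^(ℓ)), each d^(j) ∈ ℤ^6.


Interval decomposition of M: I[1,1], I[1,2], I[1,5], I[2,2], I[5,5], I[6,6]^2.
HN type (ℓ=6): μ^(1)=37; μ^(2)=21; μ^(3)=1; μ^(4)=-5; μ^(5)=-35; μ^(6)=-47

((1, 0, 0, 0, 0, 0); (0, 0, 1, 1, 1, 0); (0, 0, 0, 0, 0, 2); (2, 2, 0, 0, 0, 0); (0, 0, 0, 0, 1, 0); (0, 1, 0, 0, 0, 0))


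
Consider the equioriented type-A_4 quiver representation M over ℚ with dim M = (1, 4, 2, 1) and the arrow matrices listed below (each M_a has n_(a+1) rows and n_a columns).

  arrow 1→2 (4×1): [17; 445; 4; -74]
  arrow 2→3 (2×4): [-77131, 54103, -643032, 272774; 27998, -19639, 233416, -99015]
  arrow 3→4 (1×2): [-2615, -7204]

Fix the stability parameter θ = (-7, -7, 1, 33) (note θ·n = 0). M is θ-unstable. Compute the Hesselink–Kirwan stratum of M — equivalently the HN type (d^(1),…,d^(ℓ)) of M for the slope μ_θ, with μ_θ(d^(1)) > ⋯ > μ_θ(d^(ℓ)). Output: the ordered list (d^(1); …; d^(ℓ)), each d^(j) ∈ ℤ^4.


Interval decomposition of M: I[1,3], I[2,2]^2, I[2,4].
HN type (ℓ=3): μ^(1)=33; μ^(2)=1; μ^(3)=-7

((0, 0, 0, 1); (0, 0, 2, 0); (1, 4, 0, 0))


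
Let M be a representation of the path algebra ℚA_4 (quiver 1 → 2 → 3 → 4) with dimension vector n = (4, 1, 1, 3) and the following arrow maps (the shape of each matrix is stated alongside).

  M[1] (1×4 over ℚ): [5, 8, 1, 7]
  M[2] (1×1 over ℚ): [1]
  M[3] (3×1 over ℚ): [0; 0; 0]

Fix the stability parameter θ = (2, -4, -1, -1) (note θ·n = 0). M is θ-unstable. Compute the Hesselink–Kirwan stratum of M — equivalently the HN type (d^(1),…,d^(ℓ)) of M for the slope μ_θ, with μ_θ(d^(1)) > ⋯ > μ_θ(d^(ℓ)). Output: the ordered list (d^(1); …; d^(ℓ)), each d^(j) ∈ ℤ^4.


Via rank(M_{q-1}∘⋯∘M_p): M ≅ I[1,1]^3, I[1,3], I[4,4]^3.
μ_θ-semistable layers: μ^(1)=2; μ^(2)=-1

((3, 0, 0, 0); (1, 1, 1, 3))


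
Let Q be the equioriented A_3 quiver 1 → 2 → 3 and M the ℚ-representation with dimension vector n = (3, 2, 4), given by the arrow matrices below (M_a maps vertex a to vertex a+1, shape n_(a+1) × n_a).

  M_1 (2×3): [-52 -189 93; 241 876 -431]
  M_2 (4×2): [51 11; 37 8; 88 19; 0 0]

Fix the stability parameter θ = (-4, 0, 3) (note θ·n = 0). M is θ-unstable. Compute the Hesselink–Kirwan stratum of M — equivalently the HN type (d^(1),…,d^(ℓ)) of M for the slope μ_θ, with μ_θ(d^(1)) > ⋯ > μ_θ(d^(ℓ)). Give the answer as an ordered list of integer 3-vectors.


Interval decomposition of M: I[1,1], I[1,3]^2, I[3,3]^2.
HN type (ℓ=3): μ^(1)=3; μ^(2)=0; μ^(3)=-4

((0, 0, 4); (0, 2, 0); (3, 0, 0))


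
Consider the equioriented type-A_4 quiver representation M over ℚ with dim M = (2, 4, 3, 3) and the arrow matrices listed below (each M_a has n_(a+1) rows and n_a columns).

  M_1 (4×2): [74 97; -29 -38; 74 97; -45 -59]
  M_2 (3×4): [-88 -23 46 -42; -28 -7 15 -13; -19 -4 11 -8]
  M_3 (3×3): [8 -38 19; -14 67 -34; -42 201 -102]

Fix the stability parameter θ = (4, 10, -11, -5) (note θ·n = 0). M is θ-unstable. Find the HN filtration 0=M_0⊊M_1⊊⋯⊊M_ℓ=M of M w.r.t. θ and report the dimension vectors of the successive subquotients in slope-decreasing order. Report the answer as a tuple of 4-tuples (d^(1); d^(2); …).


Interval decomposition of M: I[1,2], I[1,3], I[2,4]^2, I[4,4].
HN type (ℓ=5): μ^(1)=10; μ^(2)=4; μ^(3)=1; μ^(4)=-2; μ^(5)=-5

((0, 1, 0, 0); (1, 0, 0, 0); (1, 1, 1, 0); (0, 2, 2, 2); (0, 0, 0, 1))


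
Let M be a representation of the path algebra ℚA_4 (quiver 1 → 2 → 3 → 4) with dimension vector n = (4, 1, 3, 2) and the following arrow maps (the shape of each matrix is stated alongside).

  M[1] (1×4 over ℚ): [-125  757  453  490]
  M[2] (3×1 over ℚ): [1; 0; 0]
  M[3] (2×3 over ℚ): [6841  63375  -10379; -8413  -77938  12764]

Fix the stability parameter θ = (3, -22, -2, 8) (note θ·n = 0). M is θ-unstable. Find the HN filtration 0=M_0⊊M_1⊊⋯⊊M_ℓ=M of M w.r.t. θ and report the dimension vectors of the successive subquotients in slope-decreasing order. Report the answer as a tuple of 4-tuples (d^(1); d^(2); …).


Via rank(M_{q-1}∘⋯∘M_p): M ≅ I[1,1]^3, I[1,4], I[3,3], I[3,4].
μ_θ-semistable layers: μ^(1)=8; μ^(2)=3; μ^(3)=-2; μ^(4)=-19/2

((0, 0, 0, 2); (3, 0, 0, 0); (0, 0, 3, 0); (1, 1, 0, 0))


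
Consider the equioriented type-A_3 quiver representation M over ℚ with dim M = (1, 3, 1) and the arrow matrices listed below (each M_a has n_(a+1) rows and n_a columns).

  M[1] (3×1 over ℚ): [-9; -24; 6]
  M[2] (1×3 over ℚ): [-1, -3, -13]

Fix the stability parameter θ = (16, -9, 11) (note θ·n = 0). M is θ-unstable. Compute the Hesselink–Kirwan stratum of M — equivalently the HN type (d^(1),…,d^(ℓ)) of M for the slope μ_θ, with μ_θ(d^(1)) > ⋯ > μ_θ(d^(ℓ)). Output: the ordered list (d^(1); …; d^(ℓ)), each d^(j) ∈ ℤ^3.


Interval decomposition of M: I[1,3], I[2,2]^2.
HN type (ℓ=3): μ^(1)=11; μ^(2)=7/2; μ^(3)=-9

((0, 0, 1); (1, 1, 0); (0, 2, 0))
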